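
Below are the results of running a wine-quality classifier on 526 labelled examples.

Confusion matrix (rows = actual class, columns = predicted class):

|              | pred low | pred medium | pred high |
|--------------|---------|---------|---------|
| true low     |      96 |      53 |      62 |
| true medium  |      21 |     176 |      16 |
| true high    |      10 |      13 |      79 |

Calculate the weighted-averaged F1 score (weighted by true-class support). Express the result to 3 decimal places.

0.659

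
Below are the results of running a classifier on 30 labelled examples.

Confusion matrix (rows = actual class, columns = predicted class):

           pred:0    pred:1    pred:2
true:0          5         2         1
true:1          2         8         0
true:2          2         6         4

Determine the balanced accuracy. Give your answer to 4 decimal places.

0.5861

Balanced accuracy = mean of per-class recall.
  0: recall = 5/8 = 0.62500
  1: recall = 8/10 = 0.80000
  2: recall = 4/12 = 0.33333
Mean = (0.62500 + 0.80000 + 0.33333) / 3 = 0.5861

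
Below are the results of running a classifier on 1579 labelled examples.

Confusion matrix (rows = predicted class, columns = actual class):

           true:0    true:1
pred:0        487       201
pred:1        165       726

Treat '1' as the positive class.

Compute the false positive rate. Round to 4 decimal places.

0.2531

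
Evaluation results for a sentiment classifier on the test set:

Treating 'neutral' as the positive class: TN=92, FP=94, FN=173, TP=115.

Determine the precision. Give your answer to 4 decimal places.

Precision = TP/(TP+FP) = 115/(115+94) = 115/209 = 0.5502

0.5502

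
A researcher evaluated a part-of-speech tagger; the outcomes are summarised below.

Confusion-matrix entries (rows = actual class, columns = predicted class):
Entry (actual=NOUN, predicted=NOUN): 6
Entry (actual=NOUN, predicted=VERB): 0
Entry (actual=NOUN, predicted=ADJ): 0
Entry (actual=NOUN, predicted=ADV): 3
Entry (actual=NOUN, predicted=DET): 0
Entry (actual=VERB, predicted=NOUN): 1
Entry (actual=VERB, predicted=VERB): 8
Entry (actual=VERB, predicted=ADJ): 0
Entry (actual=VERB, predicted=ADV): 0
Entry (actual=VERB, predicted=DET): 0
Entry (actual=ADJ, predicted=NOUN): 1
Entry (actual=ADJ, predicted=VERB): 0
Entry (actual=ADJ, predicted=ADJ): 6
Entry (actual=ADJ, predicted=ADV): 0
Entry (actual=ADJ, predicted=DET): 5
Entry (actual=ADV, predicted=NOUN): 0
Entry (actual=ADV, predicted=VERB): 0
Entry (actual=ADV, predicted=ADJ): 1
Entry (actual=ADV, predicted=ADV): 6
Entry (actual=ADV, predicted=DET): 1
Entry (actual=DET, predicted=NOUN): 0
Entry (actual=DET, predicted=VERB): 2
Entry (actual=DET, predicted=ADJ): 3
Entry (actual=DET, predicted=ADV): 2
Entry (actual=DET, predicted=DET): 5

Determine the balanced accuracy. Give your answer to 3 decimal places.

0.644

Balanced accuracy = mean of per-class recall.
  NOUN: recall = 6/9 = 0.6667
  VERB: recall = 8/9 = 0.8889
  ADJ: recall = 6/12 = 0.5000
  ADV: recall = 6/8 = 0.7500
  DET: recall = 5/12 = 0.4167
Mean = (0.6667 + 0.8889 + 0.5000 + 0.7500 + 0.4167) / 5 = 0.644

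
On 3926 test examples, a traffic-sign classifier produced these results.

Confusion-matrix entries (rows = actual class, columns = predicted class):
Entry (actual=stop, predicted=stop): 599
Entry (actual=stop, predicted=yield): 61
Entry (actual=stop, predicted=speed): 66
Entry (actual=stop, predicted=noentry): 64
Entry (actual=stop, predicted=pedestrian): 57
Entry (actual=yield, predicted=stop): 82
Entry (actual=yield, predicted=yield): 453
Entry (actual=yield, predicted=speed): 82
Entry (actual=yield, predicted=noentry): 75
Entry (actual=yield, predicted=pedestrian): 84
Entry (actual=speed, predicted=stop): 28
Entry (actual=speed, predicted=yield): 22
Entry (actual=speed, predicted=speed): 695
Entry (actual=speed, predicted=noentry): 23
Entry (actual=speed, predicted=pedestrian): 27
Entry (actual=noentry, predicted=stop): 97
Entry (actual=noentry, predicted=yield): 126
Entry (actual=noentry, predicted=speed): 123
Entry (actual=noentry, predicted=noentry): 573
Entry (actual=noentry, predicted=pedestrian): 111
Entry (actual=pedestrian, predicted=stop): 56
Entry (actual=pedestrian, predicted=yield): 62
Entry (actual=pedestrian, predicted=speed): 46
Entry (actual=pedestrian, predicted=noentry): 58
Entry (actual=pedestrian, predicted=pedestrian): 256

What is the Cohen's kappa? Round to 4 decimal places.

Observed agreement pₒ = trace/N = 2576/3926 = 0.65614
Expected agreement pₑ = Σ (rowᵢ·colᵢ)/N² = (847·862 + 776·724 + 795·1012 + 1030·793 + 478·535)/3926² = 0.20560
κ = (pₒ − pₑ)/(1 − pₑ) = (0.65614 − 0.20560)/(1 − 0.20560) = 0.5671

0.5671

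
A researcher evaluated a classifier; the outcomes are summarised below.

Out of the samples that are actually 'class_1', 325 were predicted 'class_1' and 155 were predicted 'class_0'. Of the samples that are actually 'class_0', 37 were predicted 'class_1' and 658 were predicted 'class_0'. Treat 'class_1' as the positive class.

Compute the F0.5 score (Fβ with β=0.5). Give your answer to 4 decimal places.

0.8428

Fβ = (1+β²)·TP / ((1+β²)·TP + β²·FN + FP), with β²=1/4
= 1.25·325 / (1.25·325 + 0.25·155 + 37) = 0.8428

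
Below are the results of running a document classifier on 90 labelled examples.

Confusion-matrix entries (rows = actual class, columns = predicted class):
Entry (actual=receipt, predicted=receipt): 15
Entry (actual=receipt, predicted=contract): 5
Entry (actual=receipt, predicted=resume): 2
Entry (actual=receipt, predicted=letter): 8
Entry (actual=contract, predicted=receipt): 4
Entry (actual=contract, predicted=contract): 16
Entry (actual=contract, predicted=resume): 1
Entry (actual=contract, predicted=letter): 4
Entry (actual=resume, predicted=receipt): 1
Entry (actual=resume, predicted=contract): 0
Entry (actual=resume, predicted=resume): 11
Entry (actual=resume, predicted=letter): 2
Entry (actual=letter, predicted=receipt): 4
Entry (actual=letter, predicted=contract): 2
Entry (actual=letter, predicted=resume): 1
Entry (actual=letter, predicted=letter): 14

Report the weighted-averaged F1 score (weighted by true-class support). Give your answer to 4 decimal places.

0.6217

Per-class F1 score (2·TP/(2·TP+FP+FN)):
  receipt: TP=15, FP=4+1+4=9, FN=5+2+8=15 → 30/54 = 0.55556
  contract: TP=16, FP=5+0+2=7, FN=4+1+4=9 → 32/48 = 0.66667
  resume: TP=11, FP=2+1+1=4, FN=1+0+2=3 → 22/29 = 0.75862
  letter: TP=14, FP=8+4+2=14, FN=4+2+1=7 → 28/49 = 0.57143
Weighted-F1 score = Σ (supportᵢ/N)·F1 scoreᵢ with N=90: (30/90)·0.55556 + (25/90)·0.66667 + (14/90)·0.75862 + (21/90)·0.57143 = 0.6217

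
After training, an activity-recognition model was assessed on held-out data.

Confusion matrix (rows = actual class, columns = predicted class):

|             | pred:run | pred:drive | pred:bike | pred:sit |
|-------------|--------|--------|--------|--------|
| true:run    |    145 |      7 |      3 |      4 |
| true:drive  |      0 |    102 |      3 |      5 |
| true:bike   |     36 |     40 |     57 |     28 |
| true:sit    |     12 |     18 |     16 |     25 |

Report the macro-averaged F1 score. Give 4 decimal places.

0.6028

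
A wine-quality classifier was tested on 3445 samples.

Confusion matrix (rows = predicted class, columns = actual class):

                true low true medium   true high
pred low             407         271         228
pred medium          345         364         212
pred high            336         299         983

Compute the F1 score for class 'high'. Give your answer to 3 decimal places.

F1 score = 2·TP/(2·TP+FP+FN).
high: TP=983, FP=336+299=635, FN=228+212=440 → 1966/3041 = 0.6465

0.646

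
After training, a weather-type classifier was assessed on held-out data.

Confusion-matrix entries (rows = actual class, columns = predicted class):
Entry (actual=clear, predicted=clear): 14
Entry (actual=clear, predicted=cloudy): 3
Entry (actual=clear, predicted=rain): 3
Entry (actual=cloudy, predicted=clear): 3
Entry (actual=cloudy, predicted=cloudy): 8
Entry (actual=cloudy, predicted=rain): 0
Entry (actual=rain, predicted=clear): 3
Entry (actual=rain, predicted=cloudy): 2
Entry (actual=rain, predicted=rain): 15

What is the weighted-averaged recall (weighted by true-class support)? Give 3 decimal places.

0.725

Per-class recall (TP/(TP+FN)):
  clear: TP=14, FN=3+3=6 → 14/20 = 0.7000
  cloudy: TP=8, FN=3+0=3 → 8/11 = 0.7273
  rain: TP=15, FN=3+2=5 → 15/20 = 0.7500
Weighted-recall = Σ (supportᵢ/N)·recallᵢ with N=51: (20/51)·0.7000 + (11/51)·0.7273 + (20/51)·0.7500 = 0.725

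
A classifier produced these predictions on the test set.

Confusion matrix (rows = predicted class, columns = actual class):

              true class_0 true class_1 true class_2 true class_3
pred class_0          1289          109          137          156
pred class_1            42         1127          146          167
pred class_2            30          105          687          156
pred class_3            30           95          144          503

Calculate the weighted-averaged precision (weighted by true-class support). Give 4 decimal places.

Per-class precision (TP/(TP+FP)):
  class_0: TP=1289, FP=109+137+156=402 → 1289/1691 = 0.76227
  class_1: TP=1127, FP=42+146+167=355 → 1127/1482 = 0.76046
  class_2: TP=687, FP=30+105+156=291 → 687/978 = 0.70245
  class_3: TP=503, FP=30+95+144=269 → 503/772 = 0.65155
Weighted-precision = Σ (supportᵢ/N)·precisionᵢ with N=4923: (1391/4923)·0.76227 + (1436/4923)·0.76046 + (1114/4923)·0.70245 + (982/4923)·0.65155 = 0.7261

0.7261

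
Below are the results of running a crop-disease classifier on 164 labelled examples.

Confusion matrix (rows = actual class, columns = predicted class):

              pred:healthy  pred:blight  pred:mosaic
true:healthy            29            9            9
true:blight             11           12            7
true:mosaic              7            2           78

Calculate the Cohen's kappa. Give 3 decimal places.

Observed agreement pₒ = trace/N = 119/164 = 0.7256
Expected agreement pₑ = Σ (rowᵢ·colᵢ)/N² = (47·47 + 30·23 + 87·94)/164² = 0.4118
κ = (pₒ − pₑ)/(1 − pₑ) = (0.7256 − 0.4118)/(1 − 0.4118) = 0.533

0.533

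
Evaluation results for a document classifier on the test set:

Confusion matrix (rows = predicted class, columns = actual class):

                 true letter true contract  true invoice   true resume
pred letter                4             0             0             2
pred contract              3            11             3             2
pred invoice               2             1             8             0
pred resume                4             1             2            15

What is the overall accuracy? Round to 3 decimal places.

0.655

Accuracy = trace / total = (4+11+8+15=38) / 58 = 38/58 = 0.655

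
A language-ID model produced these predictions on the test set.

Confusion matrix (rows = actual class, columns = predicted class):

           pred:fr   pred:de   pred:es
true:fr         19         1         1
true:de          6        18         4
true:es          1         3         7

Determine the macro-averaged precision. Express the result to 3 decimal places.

0.711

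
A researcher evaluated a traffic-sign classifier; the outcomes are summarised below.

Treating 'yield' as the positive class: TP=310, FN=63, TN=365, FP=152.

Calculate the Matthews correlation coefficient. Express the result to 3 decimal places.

0.530

MCC = (TP·TN − FP·FN) / √((TP+FP)(TP+FN)(TN+FP)(TN+FN))
Numerator = 310·365 − 152·63 = 103574
Denominator = √(462·373·517·428) = √38131607976 = 195273.1625
MCC = 103574 / 195273.1625 = 0.530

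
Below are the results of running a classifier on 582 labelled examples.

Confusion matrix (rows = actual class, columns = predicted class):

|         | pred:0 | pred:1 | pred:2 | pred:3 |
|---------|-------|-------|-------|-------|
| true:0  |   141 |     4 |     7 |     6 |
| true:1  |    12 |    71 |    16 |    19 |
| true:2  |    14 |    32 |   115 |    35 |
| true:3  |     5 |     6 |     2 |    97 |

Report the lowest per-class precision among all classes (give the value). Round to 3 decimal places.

0.618

Per-class precision (TP/(TP+FP)):
  0: TP=141, FP=12+14+5=31 → 141/172 = 0.8198
  1: TP=71, FP=4+32+6=42 → 71/113 = 0.6283
  2: TP=115, FP=7+16+2=25 → 115/140 = 0.8214
  3: TP=97, FP=6+19+35=60 → 97/157 = 0.6178
Lowest is class '3' with precision = 0.618.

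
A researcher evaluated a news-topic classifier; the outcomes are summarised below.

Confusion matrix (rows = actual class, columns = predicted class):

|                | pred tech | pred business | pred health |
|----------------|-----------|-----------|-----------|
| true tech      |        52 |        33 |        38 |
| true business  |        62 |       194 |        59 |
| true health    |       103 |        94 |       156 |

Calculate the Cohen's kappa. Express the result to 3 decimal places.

0.247

Observed agreement pₒ = trace/N = 402/791 = 0.5082
Expected agreement pₑ = Σ (rowᵢ·colᵢ)/N² = (123·217 + 315·321 + 353·253)/791² = 0.3470
κ = (pₒ − pₑ)/(1 − pₑ) = (0.5082 − 0.3470)/(1 − 0.3470) = 0.247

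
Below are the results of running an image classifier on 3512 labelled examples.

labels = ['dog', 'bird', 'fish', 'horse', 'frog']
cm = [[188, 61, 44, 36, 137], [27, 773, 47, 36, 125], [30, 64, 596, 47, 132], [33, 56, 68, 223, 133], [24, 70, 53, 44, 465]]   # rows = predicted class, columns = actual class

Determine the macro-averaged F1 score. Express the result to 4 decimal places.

Per-class F1 score (2·TP/(2·TP+FP+FN)):
  dog: TP=188, FP=61+44+36+137=278, FN=27+30+33+24=114 → 376/768 = 0.48958
  bird: TP=773, FP=27+47+36+125=235, FN=61+64+56+70=251 → 1546/2032 = 0.76083
  fish: TP=596, FP=30+64+47+132=273, FN=44+47+68+53=212 → 1192/1677 = 0.71079
  horse: TP=223, FP=33+56+68+133=290, FN=36+36+47+44=163 → 446/899 = 0.49611
  frog: TP=465, FP=24+70+53+44=191, FN=137+125+132+133=527 → 930/1648 = 0.56432
Macro-F1 score = mean = (0.48958 + 0.76083 + 0.71079 + 0.49611 + 0.56432) / 5 = 0.6043

0.6043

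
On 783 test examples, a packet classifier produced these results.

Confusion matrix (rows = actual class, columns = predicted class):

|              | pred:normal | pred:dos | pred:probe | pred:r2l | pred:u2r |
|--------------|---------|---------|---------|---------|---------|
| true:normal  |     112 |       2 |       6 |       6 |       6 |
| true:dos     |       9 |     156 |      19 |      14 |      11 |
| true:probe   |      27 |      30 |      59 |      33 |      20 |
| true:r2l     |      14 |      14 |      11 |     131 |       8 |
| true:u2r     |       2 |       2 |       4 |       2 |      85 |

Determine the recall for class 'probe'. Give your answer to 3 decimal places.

Treat 'probe' as positive and all other classes as negative.
recall = TP/(TP+FN).
probe: TP=59, FN=27+30+33+20=110 → 59/169 = 0.3491

0.349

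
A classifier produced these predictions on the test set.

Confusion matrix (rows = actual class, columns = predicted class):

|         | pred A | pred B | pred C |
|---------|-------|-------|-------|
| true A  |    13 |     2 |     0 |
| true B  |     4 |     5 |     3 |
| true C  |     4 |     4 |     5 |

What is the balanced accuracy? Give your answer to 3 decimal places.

Balanced accuracy = mean of per-class recall.
  A: recall = 13/15 = 0.8667
  B: recall = 5/12 = 0.4167
  C: recall = 5/13 = 0.3846
Mean = (0.8667 + 0.4167 + 0.3846) / 3 = 0.556

0.556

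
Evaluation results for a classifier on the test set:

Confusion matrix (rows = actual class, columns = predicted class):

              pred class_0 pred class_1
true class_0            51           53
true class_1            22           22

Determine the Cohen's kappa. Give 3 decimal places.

-0.008

Observed agreement pₒ = trace/N = 73/148 = 0.4932
Expected agreement pₑ = Σ (rowᵢ·colᵢ)/N² = (104·73 + 44·75)/148² = 0.4973
κ = (pₒ − pₑ)/(1 − pₑ) = (0.4932 − 0.4973)/(1 − 0.4973) = -0.008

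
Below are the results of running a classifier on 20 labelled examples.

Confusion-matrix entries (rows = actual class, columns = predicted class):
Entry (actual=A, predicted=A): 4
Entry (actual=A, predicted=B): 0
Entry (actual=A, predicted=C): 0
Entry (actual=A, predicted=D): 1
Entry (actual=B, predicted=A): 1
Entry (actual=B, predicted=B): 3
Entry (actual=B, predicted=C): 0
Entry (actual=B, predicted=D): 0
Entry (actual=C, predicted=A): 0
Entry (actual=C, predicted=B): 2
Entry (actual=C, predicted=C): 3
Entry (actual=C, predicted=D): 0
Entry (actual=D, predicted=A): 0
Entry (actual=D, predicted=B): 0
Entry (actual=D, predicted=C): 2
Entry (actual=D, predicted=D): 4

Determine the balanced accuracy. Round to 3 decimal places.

Balanced accuracy = mean of per-class recall.
  A: recall = 4/5 = 0.8000
  B: recall = 3/4 = 0.7500
  C: recall = 3/5 = 0.6000
  D: recall = 4/6 = 0.6667
Mean = (0.8000 + 0.7500 + 0.6000 + 0.6667) / 4 = 0.704

0.704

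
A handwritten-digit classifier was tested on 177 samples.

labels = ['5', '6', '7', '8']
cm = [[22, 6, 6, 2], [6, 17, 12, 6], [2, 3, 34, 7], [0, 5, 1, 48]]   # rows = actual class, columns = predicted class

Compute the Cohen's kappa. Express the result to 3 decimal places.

0.572

Observed agreement pₒ = trace/N = 121/177 = 0.6836
Expected agreement pₑ = Σ (rowᵢ·colᵢ)/N² = (36·30 + 41·31 + 46·53 + 54·63)/177² = 0.2615
κ = (pₒ − pₑ)/(1 − pₑ) = (0.6836 − 0.2615)/(1 − 0.2615) = 0.572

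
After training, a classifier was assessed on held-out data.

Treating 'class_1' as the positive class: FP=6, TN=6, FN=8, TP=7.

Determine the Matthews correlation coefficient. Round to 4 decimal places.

MCC = (TP·TN − FP·FN) / √((TP+FP)(TP+FN)(TN+FP)(TN+FN))
Numerator = 7·6 − 6·8 = -6
Denominator = √(13·15·12·14) = √32760 = 180.9972
MCC = -6 / 180.9972 = -0.0331

-0.0331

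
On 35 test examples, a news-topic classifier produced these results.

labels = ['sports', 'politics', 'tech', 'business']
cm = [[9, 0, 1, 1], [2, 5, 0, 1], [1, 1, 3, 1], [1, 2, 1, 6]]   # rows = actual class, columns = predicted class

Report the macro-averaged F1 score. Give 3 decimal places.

0.638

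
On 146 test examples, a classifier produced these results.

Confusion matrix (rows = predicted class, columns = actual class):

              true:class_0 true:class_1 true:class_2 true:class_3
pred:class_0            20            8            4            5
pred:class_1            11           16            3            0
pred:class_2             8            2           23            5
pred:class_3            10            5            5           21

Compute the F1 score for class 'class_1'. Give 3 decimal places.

0.525

Treat 'class_1' as positive and all other classes as negative.
F1 score = 2·TP/(2·TP+FP+FN).
class_1: TP=16, FP=11+3+0=14, FN=8+2+5=15 → 32/61 = 0.5246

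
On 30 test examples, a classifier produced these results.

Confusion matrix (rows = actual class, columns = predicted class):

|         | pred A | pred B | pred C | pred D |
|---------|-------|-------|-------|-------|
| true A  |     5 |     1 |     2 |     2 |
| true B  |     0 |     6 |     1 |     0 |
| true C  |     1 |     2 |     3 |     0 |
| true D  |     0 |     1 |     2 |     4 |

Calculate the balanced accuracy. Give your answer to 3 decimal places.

0.607

Balanced accuracy = mean of per-class recall.
  A: recall = 5/10 = 0.5000
  B: recall = 6/7 = 0.8571
  C: recall = 3/6 = 0.5000
  D: recall = 4/7 = 0.5714
Mean = (0.5000 + 0.8571 + 0.5000 + 0.5714) / 4 = 0.607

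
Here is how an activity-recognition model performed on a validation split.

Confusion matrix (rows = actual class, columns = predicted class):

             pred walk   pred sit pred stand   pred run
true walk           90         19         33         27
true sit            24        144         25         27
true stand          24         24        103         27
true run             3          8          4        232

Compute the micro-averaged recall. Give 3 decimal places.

Micro-averaging pools counts across classes: ΣTP=569, ΣFP=245, ΣFN=245.
Micro-recall = TP/(TP+FN) on pooled counts = 0.699 (equals overall accuracy in single-label multiclass).

0.699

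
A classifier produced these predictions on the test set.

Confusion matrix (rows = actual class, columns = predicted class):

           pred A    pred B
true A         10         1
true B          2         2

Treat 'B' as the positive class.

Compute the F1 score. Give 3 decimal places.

0.571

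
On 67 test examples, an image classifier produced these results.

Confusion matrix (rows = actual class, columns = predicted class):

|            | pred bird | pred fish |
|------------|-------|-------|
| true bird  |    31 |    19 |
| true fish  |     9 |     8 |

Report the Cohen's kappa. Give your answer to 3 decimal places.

0.076

Observed agreement pₒ = trace/N = 39/67 = 0.5821
Expected agreement pₑ = Σ (rowᵢ·colᵢ)/N² = (50·40 + 17·27)/67² = 0.5478
κ = (pₒ − pₑ)/(1 − pₑ) = (0.5821 − 0.5478)/(1 − 0.5478) = 0.076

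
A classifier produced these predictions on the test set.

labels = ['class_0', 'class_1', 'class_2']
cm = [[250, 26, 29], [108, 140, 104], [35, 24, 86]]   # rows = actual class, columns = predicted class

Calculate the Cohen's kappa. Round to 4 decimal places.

0.3844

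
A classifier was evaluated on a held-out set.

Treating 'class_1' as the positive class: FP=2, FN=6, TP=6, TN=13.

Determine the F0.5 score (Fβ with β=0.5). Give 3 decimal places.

0.682

Fβ = (1+β²)·TP / ((1+β²)·TP + β²·FN + FP), with β²=1/4
= 1.25·6 / (1.25·6 + 0.25·6 + 2) = 0.682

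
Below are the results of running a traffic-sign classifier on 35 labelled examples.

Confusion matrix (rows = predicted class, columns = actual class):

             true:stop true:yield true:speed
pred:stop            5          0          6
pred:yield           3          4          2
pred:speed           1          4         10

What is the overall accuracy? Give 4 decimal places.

Accuracy = trace / total = (5+4+10=19) / 35 = 19/35 = 0.5429

0.5429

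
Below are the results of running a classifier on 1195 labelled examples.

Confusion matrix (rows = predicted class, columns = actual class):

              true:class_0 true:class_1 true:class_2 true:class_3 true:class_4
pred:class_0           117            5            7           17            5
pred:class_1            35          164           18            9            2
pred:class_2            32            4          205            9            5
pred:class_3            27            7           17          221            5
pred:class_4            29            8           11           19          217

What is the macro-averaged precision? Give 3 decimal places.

Per-class precision (TP/(TP+FP)):
  class_0: TP=117, FP=5+7+17+5=34 → 117/151 = 0.7748
  class_1: TP=164, FP=35+18+9+2=64 → 164/228 = 0.7193
  class_2: TP=205, FP=32+4+9+5=50 → 205/255 = 0.8039
  class_3: TP=221, FP=27+7+17+5=56 → 221/277 = 0.7978
  class_4: TP=217, FP=29+8+11+19=67 → 217/284 = 0.7641
Macro-precision = mean = (0.7748 + 0.7193 + 0.8039 + 0.7978 + 0.7641) / 5 = 0.772

0.772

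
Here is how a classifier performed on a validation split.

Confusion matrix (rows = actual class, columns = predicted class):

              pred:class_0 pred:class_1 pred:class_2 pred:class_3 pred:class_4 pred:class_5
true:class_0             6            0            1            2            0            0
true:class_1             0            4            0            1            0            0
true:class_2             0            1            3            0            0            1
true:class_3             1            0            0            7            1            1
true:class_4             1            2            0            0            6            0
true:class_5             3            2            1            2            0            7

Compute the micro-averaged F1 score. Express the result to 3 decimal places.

Micro-averaging pools counts across classes: ΣTP=33, ΣFP=20, ΣFN=20.
Micro-F1 score = 2·TP/(2·TP+FP+FN) on pooled counts = 0.623 (equals overall accuracy in single-label multiclass).

0.623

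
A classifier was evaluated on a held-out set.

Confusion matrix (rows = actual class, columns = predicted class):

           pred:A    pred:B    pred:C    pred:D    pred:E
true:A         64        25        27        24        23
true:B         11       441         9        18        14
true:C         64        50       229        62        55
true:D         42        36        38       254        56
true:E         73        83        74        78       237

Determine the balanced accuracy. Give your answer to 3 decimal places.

0.563

Balanced accuracy = mean of per-class recall.
  A: recall = 64/163 = 0.3926
  B: recall = 441/493 = 0.8945
  C: recall = 229/460 = 0.4978
  D: recall = 254/426 = 0.5962
  E: recall = 237/545 = 0.4349
Mean = (0.3926 + 0.8945 + 0.4978 + 0.5962 + 0.4349) / 5 = 0.563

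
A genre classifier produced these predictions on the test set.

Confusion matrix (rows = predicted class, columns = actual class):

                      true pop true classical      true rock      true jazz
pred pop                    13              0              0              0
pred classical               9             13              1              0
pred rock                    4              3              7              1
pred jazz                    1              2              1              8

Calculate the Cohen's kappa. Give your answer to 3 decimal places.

Observed agreement pₒ = trace/N = 41/63 = 0.6508
Expected agreement pₑ = Σ (rowᵢ·colᵢ)/N² = (27·13 + 18·23 + 9·15 + 9·12)/63² = 0.2540
κ = (pₒ − pₑ)/(1 − pₑ) = (0.6508 − 0.2540)/(1 − 0.2540) = 0.532

0.532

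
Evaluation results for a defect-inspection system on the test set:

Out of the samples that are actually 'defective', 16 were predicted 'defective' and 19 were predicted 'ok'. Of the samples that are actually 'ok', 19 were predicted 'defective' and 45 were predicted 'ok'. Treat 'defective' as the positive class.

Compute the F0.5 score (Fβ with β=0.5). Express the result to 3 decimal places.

Fβ = (1+β²)·TP / ((1+β²)·TP + β²·FN + FP), with β²=1/4
= 1.25·16 / (1.25·16 + 0.25·19 + 19) = 0.457

0.457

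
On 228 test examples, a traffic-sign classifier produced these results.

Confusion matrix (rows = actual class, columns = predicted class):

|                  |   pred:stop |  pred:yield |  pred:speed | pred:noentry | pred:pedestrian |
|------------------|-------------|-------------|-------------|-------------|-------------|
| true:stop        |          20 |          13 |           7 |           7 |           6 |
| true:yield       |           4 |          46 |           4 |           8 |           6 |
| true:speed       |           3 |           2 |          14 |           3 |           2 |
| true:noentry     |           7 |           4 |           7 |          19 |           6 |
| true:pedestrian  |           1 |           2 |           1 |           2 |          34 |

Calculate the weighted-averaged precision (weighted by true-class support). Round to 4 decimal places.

0.5846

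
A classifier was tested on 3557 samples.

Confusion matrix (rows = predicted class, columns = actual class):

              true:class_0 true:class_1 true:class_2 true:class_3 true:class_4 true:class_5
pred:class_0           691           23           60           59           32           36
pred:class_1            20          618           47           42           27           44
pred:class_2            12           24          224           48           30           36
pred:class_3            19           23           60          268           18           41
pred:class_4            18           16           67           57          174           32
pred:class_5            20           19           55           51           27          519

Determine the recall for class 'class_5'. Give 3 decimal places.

Take TP from the diagonal, FP from the rest of the 'class_5' prediction marginal, FN from the rest of the 'class_5' actual marginal.
recall = TP/(TP+FN).
class_5: TP=519, FN=36+44+36+41+32=189 → 519/708 = 0.7331

0.733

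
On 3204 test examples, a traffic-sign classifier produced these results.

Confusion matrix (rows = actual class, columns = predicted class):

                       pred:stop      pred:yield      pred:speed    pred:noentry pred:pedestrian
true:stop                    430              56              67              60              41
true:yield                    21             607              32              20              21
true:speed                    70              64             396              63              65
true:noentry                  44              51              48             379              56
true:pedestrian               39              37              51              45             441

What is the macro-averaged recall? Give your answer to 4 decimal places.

0.7001

Per-class recall (TP/(TP+FN)):
  stop: TP=430, FN=56+67+60+41=224 → 430/654 = 0.65749
  yield: TP=607, FN=21+32+20+21=94 → 607/701 = 0.86591
  speed: TP=396, FN=70+64+63+65=262 → 396/658 = 0.60182
  noentry: TP=379, FN=44+51+48+56=199 → 379/578 = 0.65571
  pedestrian: TP=441, FN=39+37+51+45=172 → 441/613 = 0.71941
Macro-recall = mean = (0.65749 + 0.86591 + 0.60182 + 0.65571 + 0.71941) / 5 = 0.7001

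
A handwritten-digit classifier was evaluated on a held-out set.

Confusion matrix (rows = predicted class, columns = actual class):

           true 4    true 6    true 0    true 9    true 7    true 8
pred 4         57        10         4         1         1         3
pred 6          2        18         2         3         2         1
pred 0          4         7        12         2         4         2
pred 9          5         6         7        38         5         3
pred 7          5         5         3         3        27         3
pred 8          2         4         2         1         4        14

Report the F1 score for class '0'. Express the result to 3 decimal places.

Treat '0' as positive and all other classes as negative.
F1 score = 2·TP/(2·TP+FP+FN).
0: TP=12, FP=4+7+2+4+2=19, FN=4+2+7+3+2=18 → 24/61 = 0.3934

0.393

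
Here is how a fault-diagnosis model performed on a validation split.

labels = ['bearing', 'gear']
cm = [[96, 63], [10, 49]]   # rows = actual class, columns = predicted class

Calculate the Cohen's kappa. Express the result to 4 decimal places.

Observed agreement pₒ = trace/N = 145/218 = 0.66514
Expected agreement pₑ = Σ (rowᵢ·colᵢ)/N² = (159·106 + 59·112)/218² = 0.49369
κ = (pₒ − pₑ)/(1 − pₑ) = (0.66514 − 0.49369)/(1 − 0.49369) = 0.3386

0.3386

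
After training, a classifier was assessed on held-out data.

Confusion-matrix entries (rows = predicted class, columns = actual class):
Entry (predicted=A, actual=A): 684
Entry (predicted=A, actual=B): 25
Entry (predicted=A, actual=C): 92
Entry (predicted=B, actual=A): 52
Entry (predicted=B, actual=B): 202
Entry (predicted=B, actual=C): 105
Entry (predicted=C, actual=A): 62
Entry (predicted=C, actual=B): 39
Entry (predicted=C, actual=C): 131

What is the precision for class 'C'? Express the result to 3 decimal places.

0.565

Treat 'C' as positive and all other classes as negative.
precision = TP/(TP+FP).
C: TP=131, FP=62+39=101 → 131/232 = 0.5647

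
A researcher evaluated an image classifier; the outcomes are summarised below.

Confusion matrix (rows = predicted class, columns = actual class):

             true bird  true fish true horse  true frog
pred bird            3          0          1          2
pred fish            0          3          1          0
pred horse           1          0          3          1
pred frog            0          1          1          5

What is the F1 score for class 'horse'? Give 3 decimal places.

F1 score = 2·TP/(2·TP+FP+FN).
horse: TP=3, FP=1+0+1=2, FN=1+1+1=3 → 6/11 = 0.5455

0.545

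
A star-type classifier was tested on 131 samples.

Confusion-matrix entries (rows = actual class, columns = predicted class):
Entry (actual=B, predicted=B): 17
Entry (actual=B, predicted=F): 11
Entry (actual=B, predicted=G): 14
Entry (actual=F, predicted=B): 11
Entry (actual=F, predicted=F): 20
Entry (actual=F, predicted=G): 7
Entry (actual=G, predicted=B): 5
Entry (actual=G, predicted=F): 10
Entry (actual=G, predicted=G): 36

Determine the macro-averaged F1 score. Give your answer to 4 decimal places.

0.5421

Per-class F1 score (2·TP/(2·TP+FP+FN)):
  B: TP=17, FP=11+5=16, FN=11+14=25 → 34/75 = 0.45333
  F: TP=20, FP=11+10=21, FN=11+7=18 → 40/79 = 0.50633
  G: TP=36, FP=14+7=21, FN=5+10=15 → 72/108 = 0.66667
Macro-F1 score = mean = (0.45333 + 0.50633 + 0.66667) / 3 = 0.5421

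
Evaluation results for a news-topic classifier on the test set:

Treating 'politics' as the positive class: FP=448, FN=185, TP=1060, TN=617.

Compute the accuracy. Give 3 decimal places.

Accuracy = (TP+TN)/N = (1060+617)/2310 = 0.726

0.726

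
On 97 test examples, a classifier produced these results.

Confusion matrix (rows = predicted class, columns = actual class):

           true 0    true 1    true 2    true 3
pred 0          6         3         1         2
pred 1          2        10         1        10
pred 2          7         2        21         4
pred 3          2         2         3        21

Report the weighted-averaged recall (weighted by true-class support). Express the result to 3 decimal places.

Per-class recall (TP/(TP+FN)):
  0: TP=6, FN=2+7+2=11 → 6/17 = 0.3529
  1: TP=10, FN=3+2+2=7 → 10/17 = 0.5882
  2: TP=21, FN=1+1+3=5 → 21/26 = 0.8077
  3: TP=21, FN=2+10+4=16 → 21/37 = 0.5676
Weighted-recall = Σ (supportᵢ/N)·recallᵢ with N=97: (17/97)·0.3529 + (17/97)·0.5882 + (26/97)·0.8077 + (37/97)·0.5676 = 0.598

0.598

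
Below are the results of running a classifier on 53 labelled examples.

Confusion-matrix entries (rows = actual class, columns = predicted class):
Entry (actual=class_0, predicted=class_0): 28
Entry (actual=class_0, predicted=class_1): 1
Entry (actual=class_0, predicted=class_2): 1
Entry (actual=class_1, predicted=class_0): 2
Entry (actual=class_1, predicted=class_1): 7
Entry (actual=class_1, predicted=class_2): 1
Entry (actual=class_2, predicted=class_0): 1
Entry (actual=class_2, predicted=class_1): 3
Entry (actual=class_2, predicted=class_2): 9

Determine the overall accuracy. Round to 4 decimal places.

0.8302

Accuracy = trace / total = (28+7+9=44) / 53 = 44/53 = 0.8302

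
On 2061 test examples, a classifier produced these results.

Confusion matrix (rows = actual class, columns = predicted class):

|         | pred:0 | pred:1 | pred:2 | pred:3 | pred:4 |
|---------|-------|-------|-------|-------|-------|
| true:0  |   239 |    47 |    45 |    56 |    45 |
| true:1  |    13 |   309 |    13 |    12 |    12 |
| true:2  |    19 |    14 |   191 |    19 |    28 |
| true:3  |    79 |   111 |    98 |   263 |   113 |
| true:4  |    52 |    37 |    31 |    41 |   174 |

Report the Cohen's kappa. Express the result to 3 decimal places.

0.464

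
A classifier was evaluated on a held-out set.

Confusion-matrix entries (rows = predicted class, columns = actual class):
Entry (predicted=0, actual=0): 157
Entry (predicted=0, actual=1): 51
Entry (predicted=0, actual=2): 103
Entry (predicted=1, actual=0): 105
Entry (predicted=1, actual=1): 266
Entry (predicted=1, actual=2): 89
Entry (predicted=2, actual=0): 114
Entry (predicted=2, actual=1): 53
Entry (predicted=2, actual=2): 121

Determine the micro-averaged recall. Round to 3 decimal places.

Micro-averaging pools counts across classes: ΣTP=544, ΣFP=515, ΣFN=515.
Micro-recall = TP/(TP+FN) on pooled counts = 0.514 (equals overall accuracy in single-label multiclass).

0.514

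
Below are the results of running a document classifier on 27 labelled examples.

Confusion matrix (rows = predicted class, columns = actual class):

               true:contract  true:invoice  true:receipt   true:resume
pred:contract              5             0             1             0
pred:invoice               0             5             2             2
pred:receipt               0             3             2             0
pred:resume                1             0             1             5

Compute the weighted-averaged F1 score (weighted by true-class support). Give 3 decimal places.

0.625

Per-class F1 score (2·TP/(2·TP+FP+FN)):
  contract: TP=5, FP=0+1+0=1, FN=0+0+1=1 → 10/12 = 0.8333
  invoice: TP=5, FP=0+2+2=4, FN=0+3+0=3 → 10/17 = 0.5882
  receipt: TP=2, FP=0+3+0=3, FN=1+2+1=4 → 4/11 = 0.3636
  resume: TP=5, FP=1+0+1=2, FN=0+2+0=2 → 10/14 = 0.7143
Weighted-F1 score = Σ (supportᵢ/N)·F1 scoreᵢ with N=27: (6/27)·0.8333 + (8/27)·0.5882 + (6/27)·0.3636 + (7/27)·0.7143 = 0.625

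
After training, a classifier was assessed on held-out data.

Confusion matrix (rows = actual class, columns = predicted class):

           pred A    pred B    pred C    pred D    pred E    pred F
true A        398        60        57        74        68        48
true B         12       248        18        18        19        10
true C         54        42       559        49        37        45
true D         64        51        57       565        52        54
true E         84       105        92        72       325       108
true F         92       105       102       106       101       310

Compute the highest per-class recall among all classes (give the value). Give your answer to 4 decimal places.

Per-class recall (TP/(TP+FN)):
  A: TP=398, FN=60+57+74+68+48=307 → 398/705 = 0.56454
  B: TP=248, FN=12+18+18+19+10=77 → 248/325 = 0.76308
  C: TP=559, FN=54+42+49+37+45=227 → 559/786 = 0.71120
  D: TP=565, FN=64+51+57+52+54=278 → 565/843 = 0.67023
  E: TP=325, FN=84+105+92+72+108=461 → 325/786 = 0.41349
  F: TP=310, FN=92+105+102+106+101=506 → 310/816 = 0.37990
Highest is class 'B' with recall = 0.7631.

0.7631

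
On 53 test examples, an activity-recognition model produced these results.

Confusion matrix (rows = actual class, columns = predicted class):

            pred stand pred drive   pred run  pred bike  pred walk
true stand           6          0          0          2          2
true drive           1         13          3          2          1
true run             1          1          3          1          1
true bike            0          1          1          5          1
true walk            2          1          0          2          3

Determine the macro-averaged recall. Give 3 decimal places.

0.536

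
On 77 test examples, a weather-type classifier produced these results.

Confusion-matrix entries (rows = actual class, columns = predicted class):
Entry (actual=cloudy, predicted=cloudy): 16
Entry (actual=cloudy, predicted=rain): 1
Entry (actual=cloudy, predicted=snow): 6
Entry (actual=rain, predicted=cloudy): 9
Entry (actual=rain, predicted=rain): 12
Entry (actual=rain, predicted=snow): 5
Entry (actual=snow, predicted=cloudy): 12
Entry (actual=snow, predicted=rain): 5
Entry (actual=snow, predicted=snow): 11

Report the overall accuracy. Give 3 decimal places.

0.506

Accuracy = trace / total = (16+12+11=39) / 77 = 39/77 = 0.506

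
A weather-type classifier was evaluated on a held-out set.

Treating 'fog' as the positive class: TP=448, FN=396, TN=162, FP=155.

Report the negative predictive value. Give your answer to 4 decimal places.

NPV = TN/(TN+FN) = 162/(162+396) = 0.2903

0.2903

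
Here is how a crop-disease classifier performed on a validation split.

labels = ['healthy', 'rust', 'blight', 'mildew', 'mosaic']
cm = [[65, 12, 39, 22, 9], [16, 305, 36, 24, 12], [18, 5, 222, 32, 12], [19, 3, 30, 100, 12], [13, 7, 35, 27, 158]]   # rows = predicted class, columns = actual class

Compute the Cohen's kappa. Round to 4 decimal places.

Observed agreement pₒ = trace/N = 850/1233 = 0.68938
Expected agreement pₑ = Σ (rowᵢ·colᵢ)/N² = (131·147 + 332·393 + 362·289 + 205·164 + 203·240)/1233² = 0.22147
κ = (pₒ − pₑ)/(1 − pₑ) = (0.68938 − 0.22147)/(1 − 0.22147) = 0.6010

0.6010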